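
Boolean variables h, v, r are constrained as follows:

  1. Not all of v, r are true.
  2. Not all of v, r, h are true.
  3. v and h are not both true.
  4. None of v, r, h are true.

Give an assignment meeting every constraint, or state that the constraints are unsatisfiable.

h = False; v = False; r = False

  (1) {v, r}: 0/2 true — not all ✓
  (2) {v, r, h}: 0/3 true — not all ✓
  (3) v=F, h=F — not both ✓
  (4) {v, r, h}: 0 true — none ✓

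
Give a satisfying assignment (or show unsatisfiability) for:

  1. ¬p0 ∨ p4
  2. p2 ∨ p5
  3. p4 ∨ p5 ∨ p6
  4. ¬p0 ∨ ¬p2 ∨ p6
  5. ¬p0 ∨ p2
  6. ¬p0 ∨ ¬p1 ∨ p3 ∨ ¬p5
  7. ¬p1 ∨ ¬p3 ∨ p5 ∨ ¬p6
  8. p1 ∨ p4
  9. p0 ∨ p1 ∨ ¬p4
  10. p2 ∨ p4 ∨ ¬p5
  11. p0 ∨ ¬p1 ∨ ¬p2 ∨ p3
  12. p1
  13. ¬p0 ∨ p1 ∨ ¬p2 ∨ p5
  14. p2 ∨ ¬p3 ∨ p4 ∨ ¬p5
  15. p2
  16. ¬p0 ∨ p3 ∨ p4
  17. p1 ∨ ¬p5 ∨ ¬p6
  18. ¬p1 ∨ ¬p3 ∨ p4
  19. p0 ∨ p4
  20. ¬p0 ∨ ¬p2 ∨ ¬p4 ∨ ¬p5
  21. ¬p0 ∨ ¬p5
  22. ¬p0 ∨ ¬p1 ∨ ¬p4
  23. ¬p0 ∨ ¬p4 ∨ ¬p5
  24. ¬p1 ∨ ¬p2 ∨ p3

p0 = False, p1 = True, p2 = True, p3 = True, p4 = True, p5 = True, p6 = False

Unit clause (p1) forces p1 = True.
Unit clause (p2) forces p2 = True.
In (¬p1 ∨ ¬p2 ∨ p3) only p3 is left, so p3 = True.
In (¬p1 ∨ ¬p3 ∨ p4) only p4 is left, so p4 = True.
In (¬p0 ∨ ¬p1 ∨ ¬p4) only ¬p0 is left, so p0 = False.
Set p5 = True.
Set p6 = False.
All clauses satisfied.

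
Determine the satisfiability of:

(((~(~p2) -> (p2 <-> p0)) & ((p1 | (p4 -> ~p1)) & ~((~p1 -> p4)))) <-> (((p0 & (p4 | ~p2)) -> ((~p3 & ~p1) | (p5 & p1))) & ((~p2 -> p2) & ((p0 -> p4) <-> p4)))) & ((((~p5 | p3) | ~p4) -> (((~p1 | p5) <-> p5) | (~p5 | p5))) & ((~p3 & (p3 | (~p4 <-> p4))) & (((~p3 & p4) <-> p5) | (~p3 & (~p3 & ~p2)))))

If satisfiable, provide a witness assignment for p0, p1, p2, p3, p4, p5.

The formula is unsatisfiable.

Case p3 = True: the conjunct ~p3 is False.
Case p3 = False: the formula simplifies to (((~(~p2) -> (p2 <-> p0)) & ((p1 | (p4 -> ~p1)) & ~((~p1 -> p4)))) <-> (((p0 & (p4 | ~p2)) -> (~p1 | (p5 & p1))) & ((~p2 -> p2) & ((p0 -> p4) <-> p4)))) & (((~p5 | ~p4) -> (((~p1 | p5) <-> p5) | (~p5 | p5))) & ((~p4 <-> p4) & ((p4 <-> p5) | ~p2))).
  p4 = True: the conjunct ~p4 <-> p4 becomes ~True <-> True = False.
  p4 = False: the conjunct ~p4 <-> p4 becomes ~False <-> False = False.
Both cases fail — unsatisfiable.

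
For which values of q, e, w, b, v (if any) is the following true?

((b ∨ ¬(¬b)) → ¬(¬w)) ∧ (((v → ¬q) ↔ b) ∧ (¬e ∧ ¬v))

q=T, e=F, w=T, b=T, v=F

  (b ∨ ¬(¬b)) → ¬(¬w) = True
    b ∨ ¬(¬b) = True
      ¬(¬b) = True
        ¬b = False
    ¬(¬w) = True
      ¬w = False
  ((v → ¬q) ↔ b) ∧ (¬e ∧ ¬v) = True
    (v → ¬q) ↔ b = True
      v → ¬q = True
        ¬q = False
    ¬e ∧ ¬v = True
      ¬e = True
      ¬v = True
Both conjuncts True, so the formula holds.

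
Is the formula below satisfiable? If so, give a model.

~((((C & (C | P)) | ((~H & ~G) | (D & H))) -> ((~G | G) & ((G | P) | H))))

D=F, H=F, C=F, G=F, P=F

  ~((((C & (C | P)) | ((~H & ~G) | (D & H))) -> ((~G | G) & ((G | P) | H)))) = True
    ((C & (C | P)) | ((~H & ~G) | (D & H))) -> ((~G | G) & ((G | P) | H)) = False
      (C & (C | P)) | ((~H & ~G) | (D & H)) = True
        C & (C | P) = False
          C | P = False
        (~H & ~G) | (D & H) = True
          ~H & ~G = True
            ~H = True
            ~G = True
          D & H = False
      (~G | G) & ((G | P) | H) = False
        ~G | G = True
          ~G = True
        (G | P) | H = False
          G | P = False
The formula evaluates to True.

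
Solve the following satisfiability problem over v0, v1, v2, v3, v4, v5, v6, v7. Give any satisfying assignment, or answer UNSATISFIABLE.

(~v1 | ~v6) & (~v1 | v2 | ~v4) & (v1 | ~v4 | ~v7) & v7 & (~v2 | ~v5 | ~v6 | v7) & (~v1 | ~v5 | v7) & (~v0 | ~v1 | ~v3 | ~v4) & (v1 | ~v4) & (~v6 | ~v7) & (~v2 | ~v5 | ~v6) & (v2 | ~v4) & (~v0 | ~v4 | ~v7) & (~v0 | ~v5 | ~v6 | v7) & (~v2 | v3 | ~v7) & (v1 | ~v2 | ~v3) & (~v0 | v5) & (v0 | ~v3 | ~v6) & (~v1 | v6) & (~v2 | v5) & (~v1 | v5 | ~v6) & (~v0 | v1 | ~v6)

v0=F, v1=F, v2=F, v3=F, v4=F, v5=T, v6=F, v7=T

Unit clause (v7) forces v7 = True.
In (~v6 | ~v7) only ~v6 is left, so v6 = False.
In (~v1 | v6) only ~v1 is left, so v1 = False.
In (v1 | ~v4 | ~v7) only ~v4 is left, so v4 = False.
Set v0 = False.
Try v2 = True:
  (~v2 | v3 | ~v7) forces v3 = True.
  clause (v1 | ~v2 | ~v3) is falsified — backtrack.
So v2 = False.
Set v3 = False.
Set v5 = True.
All clauses satisfied.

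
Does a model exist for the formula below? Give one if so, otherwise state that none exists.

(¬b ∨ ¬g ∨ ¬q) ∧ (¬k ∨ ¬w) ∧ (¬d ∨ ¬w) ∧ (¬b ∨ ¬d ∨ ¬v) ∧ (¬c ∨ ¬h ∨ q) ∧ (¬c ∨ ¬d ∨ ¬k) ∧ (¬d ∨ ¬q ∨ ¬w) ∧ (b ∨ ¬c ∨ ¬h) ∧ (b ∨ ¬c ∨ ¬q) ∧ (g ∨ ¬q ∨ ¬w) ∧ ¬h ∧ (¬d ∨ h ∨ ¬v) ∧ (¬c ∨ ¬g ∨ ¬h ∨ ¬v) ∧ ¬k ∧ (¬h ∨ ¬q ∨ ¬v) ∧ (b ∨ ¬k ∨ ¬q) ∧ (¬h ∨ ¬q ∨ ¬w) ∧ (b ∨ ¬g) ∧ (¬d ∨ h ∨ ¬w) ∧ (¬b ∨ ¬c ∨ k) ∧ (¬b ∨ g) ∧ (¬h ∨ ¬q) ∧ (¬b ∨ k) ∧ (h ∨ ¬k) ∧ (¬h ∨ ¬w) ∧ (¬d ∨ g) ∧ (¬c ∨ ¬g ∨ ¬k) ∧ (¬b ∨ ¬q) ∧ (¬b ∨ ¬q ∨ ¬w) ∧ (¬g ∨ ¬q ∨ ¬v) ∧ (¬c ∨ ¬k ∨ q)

d = False, b = False, h = False, g = False, q = False, k = False, w = False, v = True, c = True

Unit clause (¬h) forces h = False.
Unit clause (¬k) forces k = False.
In (¬b ∨ k) only ¬b is left, so b = False.
In (b ∨ ¬g) only ¬g is left, so g = False.
In (¬d ∨ g) only ¬d is left, so d = False.
Set q = False.
Set w = False.
Set v = True.
Set c = True.
All clauses satisfied.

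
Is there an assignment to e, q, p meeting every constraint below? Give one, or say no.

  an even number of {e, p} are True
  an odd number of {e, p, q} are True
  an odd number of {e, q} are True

e=F; q=T; p=F

{e, p}: 0 true → even ✓
{e, p, q}: 1 true → odd ✓
{e, q}: 1 true → odd ✓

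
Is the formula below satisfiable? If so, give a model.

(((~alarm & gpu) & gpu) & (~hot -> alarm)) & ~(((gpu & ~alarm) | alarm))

Case alarm = True: the conjunct ~alarm is False.
Case alarm = False: the formula simplifies to ((gpu & gpu) & hot) & ~gpu.
  gpu = True: the conjunct ~gpu is False.
  gpu = False: the conjunct gpu is False.
Both cases fail — unsatisfiable.

No satisfying assignment exists.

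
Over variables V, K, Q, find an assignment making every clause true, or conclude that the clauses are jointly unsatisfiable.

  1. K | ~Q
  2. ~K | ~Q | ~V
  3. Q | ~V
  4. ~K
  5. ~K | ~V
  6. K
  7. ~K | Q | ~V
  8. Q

Unsatisfiable

Case K = True:
  Clause (~K) is falsified — contradiction.
Case K = False:
  Clause (K) is falsified — contradiction.
Both cases fail, so the formula is unsatisfiable.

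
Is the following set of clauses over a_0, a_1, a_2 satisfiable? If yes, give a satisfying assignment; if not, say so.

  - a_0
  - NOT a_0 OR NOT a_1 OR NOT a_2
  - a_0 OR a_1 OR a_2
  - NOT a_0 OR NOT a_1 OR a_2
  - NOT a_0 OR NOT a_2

a_0: True, a_1: False, a_2: False

Unit clause (a_0) forces a_0 = True.
In (NOT a_0 OR NOT a_2) only NOT a_2 is left, so a_2 = False.
In (NOT a_0 OR NOT a_1 OR a_2) only NOT a_1 is left, so a_1 = False.
All clauses satisfied.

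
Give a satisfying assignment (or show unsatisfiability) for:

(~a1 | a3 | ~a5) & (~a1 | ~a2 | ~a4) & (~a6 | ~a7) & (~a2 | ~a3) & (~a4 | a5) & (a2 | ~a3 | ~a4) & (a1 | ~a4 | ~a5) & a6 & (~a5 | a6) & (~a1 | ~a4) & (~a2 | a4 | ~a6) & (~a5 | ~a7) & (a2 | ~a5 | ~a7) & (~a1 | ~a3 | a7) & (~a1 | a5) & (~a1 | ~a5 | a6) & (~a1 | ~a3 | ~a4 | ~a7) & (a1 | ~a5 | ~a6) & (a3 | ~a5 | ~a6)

a1 = False, a2 = False, a3 = False, a4 = False, a5 = False, a6 = True, a7 = False

Unit clause (a6) forces a6 = True.
In (~a6 | ~a7) only ~a7 is left, so a7 = False.
Set a1 = False.
  then (a1 | ~a5 | ~a6) forces a5 = False.
  then (~a4 | a5) forces a4 = False.
  then (~a2 | a4 | ~a6) forces a2 = False.
Set a3 = False.
All clauses satisfied.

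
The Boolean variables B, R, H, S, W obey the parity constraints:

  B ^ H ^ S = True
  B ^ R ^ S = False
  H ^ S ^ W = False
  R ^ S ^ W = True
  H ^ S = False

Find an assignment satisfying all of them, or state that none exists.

B = True, R = False, H = True, S = True, W = False

B ^ H ^ S = T ^ T ^ T = True ✓
B ^ R ^ S = T ^ F ^ T = False ✓
H ^ S ^ W = T ^ T ^ F = False ✓
R ^ S ^ W = F ^ T ^ F = True ✓
H ^ S = T ^ T = False ✓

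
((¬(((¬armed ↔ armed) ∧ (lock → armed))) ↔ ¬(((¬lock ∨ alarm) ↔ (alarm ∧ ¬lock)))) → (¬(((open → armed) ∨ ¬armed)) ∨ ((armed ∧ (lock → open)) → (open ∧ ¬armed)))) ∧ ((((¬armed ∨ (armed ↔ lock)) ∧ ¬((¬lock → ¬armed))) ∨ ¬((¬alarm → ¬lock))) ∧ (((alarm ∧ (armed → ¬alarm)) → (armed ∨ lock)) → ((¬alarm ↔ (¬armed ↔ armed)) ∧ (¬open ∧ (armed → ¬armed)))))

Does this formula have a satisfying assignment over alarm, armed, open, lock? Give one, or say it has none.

Case armed = True: the conjunct ((alarm ∧ (armed → ¬alarm)) → (armed ∨ lock)) → ((¬alarm ↔ (¬armed ↔ armed)) ∧ (¬open ∧ (armed → ¬armed))) becomes ((alarm ∧ ¬alarm) → True) → (alarm ∧ False) = False.
Case armed = False: the formula simplifies to ¬((¬alarm → ¬lock)) ∧ ((alarm → lock) → (alarm ∧ ¬open)).
  alarm = True: the conjunct ¬((¬alarm → ¬lock)) becomes ¬((False → ¬lock)) = False.
  alarm = False: the conjunct (alarm → lock) → (alarm ∧ ¬open) becomes (False → lock) → (False ∧ ¬open) = False.
Both cases fail — unsatisfiable.

UNSATISFIABLE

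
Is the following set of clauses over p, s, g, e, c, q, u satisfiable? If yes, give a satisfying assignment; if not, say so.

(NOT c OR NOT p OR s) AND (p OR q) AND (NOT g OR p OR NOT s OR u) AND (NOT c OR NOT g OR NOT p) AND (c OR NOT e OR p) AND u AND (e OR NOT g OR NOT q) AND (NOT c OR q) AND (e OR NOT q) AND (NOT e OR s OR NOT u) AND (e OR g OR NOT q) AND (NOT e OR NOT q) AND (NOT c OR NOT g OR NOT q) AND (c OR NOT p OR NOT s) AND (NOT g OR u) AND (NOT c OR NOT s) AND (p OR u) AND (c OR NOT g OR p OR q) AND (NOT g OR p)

p=T; s=F; g=F; e=F; c=F; q=F; u=T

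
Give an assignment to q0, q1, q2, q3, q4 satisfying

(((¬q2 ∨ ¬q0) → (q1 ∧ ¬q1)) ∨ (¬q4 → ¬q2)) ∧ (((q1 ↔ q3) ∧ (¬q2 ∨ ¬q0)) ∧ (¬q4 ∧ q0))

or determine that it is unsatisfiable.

q0: True; q1: True; q2: False; q3: True; q4: False

  ((¬q2 ∨ ¬q0) → (q1 ∧ ¬q1)) ∨ (¬q4 → ¬q2) = True
    (¬q2 ∨ ¬q0) → (q1 ∧ ¬q1) = False
      ¬q2 ∨ ¬q0 = True
        ¬q2 = True
        ¬q0 = False
      q1 ∧ ¬q1 = False
        ¬q1 = False
    ¬q4 → ¬q2 = True
      ¬q4 = True
      ¬q2 = True
  ((q1 ↔ q3) ∧ (¬q2 ∨ ¬q0)) ∧ (¬q4 ∧ q0) = True
    (q1 ↔ q3) ∧ (¬q2 ∨ ¬q0) = True
      q1 ↔ q3 = True
      ¬q2 ∨ ¬q0 = True
        ¬q2 = True
        ¬q0 = False
    ¬q4 ∧ q0 = True
      ¬q4 = True
Both conjuncts True, so the formula holds.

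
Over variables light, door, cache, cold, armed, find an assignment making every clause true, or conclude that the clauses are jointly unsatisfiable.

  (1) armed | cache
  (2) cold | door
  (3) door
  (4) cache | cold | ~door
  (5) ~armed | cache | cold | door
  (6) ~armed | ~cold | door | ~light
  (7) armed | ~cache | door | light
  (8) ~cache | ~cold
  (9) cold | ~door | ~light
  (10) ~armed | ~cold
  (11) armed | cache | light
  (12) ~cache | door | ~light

light = False, door = True, cache = True, cold = False, armed = True

Unit clause (door) forces door = True.
Try light = True:
  (cold | ~door | ~light) forces cold = True.
  (~cache | ~cold) forces cache = False.
  (armed | cache) forces armed = True.
  clause (~armed | ~cold) is falsified — backtrack.
So light = False.
Try cache = False:
  (armed | cache) forces armed = True.
  (cache | cold | ~door) forces cold = True.
  clause (~armed | ~cold) is falsified — backtrack.
So cache = True.
  then (~cache | ~cold) forces cold = False.
Set armed = True.
All clauses satisfied.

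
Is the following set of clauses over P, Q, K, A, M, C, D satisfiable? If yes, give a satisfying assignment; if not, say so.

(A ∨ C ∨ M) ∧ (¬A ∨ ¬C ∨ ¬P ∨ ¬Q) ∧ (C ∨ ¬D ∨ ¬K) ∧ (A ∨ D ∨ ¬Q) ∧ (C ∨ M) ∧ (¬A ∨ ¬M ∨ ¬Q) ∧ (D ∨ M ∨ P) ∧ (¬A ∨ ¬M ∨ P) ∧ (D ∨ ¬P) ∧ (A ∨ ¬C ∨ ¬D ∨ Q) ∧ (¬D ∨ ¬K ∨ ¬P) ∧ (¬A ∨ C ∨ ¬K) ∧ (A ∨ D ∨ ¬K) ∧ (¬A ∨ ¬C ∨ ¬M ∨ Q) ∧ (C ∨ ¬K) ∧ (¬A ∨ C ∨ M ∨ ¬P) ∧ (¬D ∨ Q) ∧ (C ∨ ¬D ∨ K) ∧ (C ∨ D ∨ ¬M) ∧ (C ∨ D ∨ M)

Set P = True.
  then (D ∨ ¬P) forces D = True.
  then (¬D ∨ ¬K ∨ ¬P) forces K = False.
  then (¬D ∨ Q) forces Q = True.
  then (C ∨ ¬D ∨ K) forces C = True.
  then (¬A ∨ ¬C ∨ ¬P ∨ ¬Q) forces A = False.
Set M = False.
All clauses satisfied.

P = True, Q = True, K = False, A = False, M = False, C = True, D = True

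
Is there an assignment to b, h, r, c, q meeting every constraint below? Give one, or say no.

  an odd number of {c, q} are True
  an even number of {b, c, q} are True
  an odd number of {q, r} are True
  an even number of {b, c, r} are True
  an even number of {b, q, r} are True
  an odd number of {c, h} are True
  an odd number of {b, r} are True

No satisfying assignment exists.

Adding constraints 2, 3, 4 mod 2: every variable appears an even number of times on the left, so the left side is 0.
But the right sides sum to 1 (mod 2). 0 ≠ 1 — the system is inconsistent.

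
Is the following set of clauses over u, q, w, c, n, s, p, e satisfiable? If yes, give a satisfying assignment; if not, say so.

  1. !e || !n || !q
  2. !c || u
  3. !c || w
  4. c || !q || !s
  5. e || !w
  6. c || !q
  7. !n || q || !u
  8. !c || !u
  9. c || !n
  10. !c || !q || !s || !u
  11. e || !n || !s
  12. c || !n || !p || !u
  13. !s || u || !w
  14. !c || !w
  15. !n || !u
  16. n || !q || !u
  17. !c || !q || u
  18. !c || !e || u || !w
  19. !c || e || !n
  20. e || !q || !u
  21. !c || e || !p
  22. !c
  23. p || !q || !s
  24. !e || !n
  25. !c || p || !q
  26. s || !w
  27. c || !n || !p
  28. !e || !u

u: True; q: False; w: False; c: False; n: False; s: False; p: True; e: False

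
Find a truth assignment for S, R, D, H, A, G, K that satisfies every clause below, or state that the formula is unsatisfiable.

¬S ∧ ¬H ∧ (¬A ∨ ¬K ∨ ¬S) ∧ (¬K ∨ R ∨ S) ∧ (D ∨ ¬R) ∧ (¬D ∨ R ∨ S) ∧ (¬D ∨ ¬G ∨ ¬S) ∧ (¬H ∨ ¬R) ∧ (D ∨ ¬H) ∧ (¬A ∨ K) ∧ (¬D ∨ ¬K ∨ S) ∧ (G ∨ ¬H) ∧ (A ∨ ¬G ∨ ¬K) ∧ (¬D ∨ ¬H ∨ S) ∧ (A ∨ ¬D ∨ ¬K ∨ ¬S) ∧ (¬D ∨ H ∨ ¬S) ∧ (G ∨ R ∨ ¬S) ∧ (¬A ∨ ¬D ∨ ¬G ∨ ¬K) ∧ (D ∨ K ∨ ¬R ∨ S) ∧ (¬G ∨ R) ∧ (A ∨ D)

Unit clause (¬S) forces S = False.
Unit clause (¬H) forces H = False.
Try R = False:
  (¬K ∨ R ∨ S) forces K = False.
  (¬D ∨ R ∨ S) forces D = False.
  (¬A ∨ K) forces A = False.
  clause (A ∨ D) is falsified — backtrack.
So R = True.
  then (D ∨ ¬R) forces D = True.
  then (¬D ∨ ¬K ∨ S) forces K = False.
  then (¬A ∨ K) forces A = False.
Set G = False.
All clauses satisfied.

S: False, R: True, D: True, H: False, A: False, G: False, K: False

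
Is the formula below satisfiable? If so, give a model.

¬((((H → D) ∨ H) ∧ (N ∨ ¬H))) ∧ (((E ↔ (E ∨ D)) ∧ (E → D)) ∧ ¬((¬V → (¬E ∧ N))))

H = True, N = False, E = False, D = False, V = False

  ¬((((H → D) ∨ H) ∧ (N ∨ ¬H))) = True
    ((H → D) ∨ H) ∧ (N ∨ ¬H) = False
      (H → D) ∨ H = True
        H → D = False
      N ∨ ¬H = False
        ¬H = False
  ((E ↔ (E ∨ D)) ∧ (E → D)) ∧ ¬((¬V → (¬E ∧ N))) = True
    (E ↔ (E ∨ D)) ∧ (E → D) = True
      E ↔ (E ∨ D) = True
        E ∨ D = False
      E → D = True
    ¬((¬V → (¬E ∧ N))) = True
      ¬V → (¬E ∧ N) = False
        ¬V = True
        ¬E ∧ N = False
          ¬E = True
Both conjuncts True, so the formula holds.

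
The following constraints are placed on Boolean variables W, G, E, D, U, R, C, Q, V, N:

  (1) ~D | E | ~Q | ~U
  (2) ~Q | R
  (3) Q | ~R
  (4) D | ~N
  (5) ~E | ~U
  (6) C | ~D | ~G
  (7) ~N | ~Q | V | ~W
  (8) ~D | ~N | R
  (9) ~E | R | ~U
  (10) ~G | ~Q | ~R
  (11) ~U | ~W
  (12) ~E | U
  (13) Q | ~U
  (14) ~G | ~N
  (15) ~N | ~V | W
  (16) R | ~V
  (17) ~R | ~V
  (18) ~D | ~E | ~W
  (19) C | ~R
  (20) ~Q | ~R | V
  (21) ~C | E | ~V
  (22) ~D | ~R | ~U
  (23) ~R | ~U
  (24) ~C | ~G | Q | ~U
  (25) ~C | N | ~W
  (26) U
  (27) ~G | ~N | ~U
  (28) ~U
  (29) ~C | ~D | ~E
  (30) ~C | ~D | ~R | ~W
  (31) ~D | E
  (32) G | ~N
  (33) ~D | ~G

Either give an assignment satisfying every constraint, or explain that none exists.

Case U = True:
  Clause (~U) is falsified — contradiction.
Case U = False:
  Clause (U) is falsified — contradiction.
Both cases fail, so the formula is unsatisfiable.

UNSATISFIABLE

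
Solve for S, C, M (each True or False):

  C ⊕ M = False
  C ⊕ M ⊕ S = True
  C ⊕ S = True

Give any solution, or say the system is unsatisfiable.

S: True; C: False; M: False

C ⊕ M = F ⊕ F = False ✓
C ⊕ M ⊕ S = F ⊕ F ⊕ T = True ✓
C ⊕ S = F ⊕ T = True ✓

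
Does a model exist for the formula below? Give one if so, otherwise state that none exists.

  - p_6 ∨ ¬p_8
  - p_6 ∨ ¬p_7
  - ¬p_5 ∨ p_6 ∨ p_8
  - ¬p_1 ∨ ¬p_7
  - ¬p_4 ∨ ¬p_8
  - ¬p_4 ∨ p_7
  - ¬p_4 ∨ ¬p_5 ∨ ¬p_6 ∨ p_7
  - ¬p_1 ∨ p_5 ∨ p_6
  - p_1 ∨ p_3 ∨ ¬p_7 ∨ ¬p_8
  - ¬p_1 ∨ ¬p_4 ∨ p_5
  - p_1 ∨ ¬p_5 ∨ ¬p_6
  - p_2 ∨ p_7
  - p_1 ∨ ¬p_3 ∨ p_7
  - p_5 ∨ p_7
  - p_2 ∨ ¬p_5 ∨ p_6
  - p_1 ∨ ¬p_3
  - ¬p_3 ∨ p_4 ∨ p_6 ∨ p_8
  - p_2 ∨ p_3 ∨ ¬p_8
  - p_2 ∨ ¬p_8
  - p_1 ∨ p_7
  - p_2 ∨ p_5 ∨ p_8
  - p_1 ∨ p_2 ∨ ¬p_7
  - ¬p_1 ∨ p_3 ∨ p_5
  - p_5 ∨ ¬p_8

p_1 = True; p_2 = True; p_3 = False; p_4 = False; p_5 = True; p_6 = True; p_7 = False; p_8 = False

Set p_1 = True.
  then (¬p_1 ∨ ¬p_7) forces p_7 = False.
  then (¬p_4 ∨ p_7) forces p_4 = False.
  then (p_2 ∨ p_7) forces p_2 = True.
  then (p_5 ∨ p_7) forces p_5 = True.
Set p_3 = False.
Try p_6 = False:
  (p_6 ∨ ¬p_8) forces p_8 = False.
  clause (¬p_5 ∨ p_6 ∨ p_8) is falsified — backtrack.
So p_6 = True.
Set p_8 = False.
All clauses satisfied.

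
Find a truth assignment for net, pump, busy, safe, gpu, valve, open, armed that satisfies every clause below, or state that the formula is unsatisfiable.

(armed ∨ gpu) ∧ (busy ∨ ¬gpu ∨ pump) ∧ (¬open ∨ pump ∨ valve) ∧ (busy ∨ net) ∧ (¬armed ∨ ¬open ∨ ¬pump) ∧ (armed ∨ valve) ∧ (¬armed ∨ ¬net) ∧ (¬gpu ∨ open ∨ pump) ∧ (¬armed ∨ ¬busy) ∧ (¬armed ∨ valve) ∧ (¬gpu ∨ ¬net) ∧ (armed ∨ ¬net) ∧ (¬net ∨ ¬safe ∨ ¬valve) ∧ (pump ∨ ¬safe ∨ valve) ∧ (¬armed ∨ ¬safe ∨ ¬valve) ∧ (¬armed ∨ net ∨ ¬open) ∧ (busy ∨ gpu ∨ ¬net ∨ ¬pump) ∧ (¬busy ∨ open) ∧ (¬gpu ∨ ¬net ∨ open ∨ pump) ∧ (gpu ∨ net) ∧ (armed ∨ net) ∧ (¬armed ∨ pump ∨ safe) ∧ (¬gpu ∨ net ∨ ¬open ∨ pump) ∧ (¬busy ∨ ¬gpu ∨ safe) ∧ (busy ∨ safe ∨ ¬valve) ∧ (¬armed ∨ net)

Case net = True:
  (¬armed ∨ ¬net) forces armed = False.
  Clause (armed ∨ ¬net) is falsified — contradiction.
Case net = False:
  (busy ∨ net) forces busy = True.
  (¬armed ∨ ¬busy) forces armed = False.
  Clause (armed ∨ net) is falsified — contradiction.
Both cases fail, so the formula is unsatisfiable.

Unsatisfiable — no assignment works.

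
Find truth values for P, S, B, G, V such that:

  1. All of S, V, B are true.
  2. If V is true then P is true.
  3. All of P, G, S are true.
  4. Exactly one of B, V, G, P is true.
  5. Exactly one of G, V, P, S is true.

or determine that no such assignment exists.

Unsatisfiable

Case P = True:
  (1) forces S = True.
  Constraint (5) is violated (P=T, S=T) — contradiction.
Case P = False:
  Constraint (3) is violated (P=F) — contradiction.
Both cases fail — unsatisfiable.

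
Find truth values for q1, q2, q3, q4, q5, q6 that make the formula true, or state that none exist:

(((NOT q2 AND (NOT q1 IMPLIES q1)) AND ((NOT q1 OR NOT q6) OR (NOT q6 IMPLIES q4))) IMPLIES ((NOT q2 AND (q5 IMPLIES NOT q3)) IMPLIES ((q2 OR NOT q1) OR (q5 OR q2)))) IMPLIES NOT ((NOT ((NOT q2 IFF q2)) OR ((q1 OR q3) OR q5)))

q1 = True; q2 = False; q3 = False; q4 = True; q5 = False; q6 = True

  (((NOT q2 AND (NOT q1 IMPLIES q1)) AND ((NOT q1 OR NOT q6) OR (NOT q6 IMPLIES q4))) IMPLIES ((NOT q2 AND (q5 IMPLIES NOT q3)) IMPLIES ((q2 OR NOT q1) OR (q5 OR q2)))) IMPLIES NOT ((NOT ((NOT q2 IFF q2)) OR ((q1 OR q3) OR q5))) = True
    ((NOT q2 AND (NOT q1 IMPLIES q1)) AND ((NOT q1 OR NOT q6) OR (NOT q6 IMPLIES q4))) IMPLIES ((NOT q2 AND (q5 IMPLIES NOT q3)) IMPLIES ((q2 OR NOT q1) OR (q5 OR q2))) = False
      (NOT q2 AND (NOT q1 IMPLIES q1)) AND ((NOT q1 OR NOT q6) OR (NOT q6 IMPLIES q4)) = True
        NOT q2 AND (NOT q1 IMPLIES q1) = True
          NOT q2 = True
          NOT q1 IMPLIES q1 = True
            NOT q1 = False
        (NOT q1 OR NOT q6) OR (NOT q6 IMPLIES q4) = True
          NOT q1 OR NOT q6 = False
            NOT q1 = False
            NOT q6 = False
          NOT q6 IMPLIES q4 = True
            NOT q6 = False
      (NOT q2 AND (q5 IMPLIES NOT q3)) IMPLIES ((q2 OR NOT q1) OR (q5 OR q2)) = False
        NOT q2 AND (q5 IMPLIES NOT q3) = True
          NOT q2 = True
          q5 IMPLIES NOT q3 = True
            NOT q3 = True
        (q2 OR NOT q1) OR (q5 OR q2) = False
          q2 OR NOT q1 = False
            NOT q1 = False
          q5 OR q2 = False
    NOT ((NOT ((NOT q2 IFF q2)) OR ((q1 OR q3) OR q5))) = False
      NOT ((NOT q2 IFF q2)) OR ((q1 OR q3) OR q5) = True
        NOT ((NOT q2 IFF q2)) = True
          NOT q2 IFF q2 = False
            NOT q2 = True
        (q1 OR q3) OR q5 = True
          q1 OR q3 = True
The formula evaluates to True.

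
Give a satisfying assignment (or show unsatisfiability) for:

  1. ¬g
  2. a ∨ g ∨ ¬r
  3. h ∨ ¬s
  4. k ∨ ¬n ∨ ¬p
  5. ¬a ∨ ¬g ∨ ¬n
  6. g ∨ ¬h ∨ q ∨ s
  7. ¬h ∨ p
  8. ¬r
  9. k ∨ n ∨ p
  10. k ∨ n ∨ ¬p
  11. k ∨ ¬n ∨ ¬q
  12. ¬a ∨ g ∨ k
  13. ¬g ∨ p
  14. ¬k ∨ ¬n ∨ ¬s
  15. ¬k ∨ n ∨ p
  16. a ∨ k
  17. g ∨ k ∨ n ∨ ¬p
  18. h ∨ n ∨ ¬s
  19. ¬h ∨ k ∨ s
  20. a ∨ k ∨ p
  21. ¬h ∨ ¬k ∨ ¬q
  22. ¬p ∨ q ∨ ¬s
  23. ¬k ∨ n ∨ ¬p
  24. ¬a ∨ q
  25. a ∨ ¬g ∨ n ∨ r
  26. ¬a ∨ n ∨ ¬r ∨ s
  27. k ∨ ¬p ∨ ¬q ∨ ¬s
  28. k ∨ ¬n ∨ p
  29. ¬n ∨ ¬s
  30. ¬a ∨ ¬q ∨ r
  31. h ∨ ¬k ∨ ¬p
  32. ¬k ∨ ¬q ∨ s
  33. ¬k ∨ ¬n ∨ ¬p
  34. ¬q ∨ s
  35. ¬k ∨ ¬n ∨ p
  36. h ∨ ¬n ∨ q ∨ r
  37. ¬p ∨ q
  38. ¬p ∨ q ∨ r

Case n = True:
  (¬g) forces g = False.
  (¬r) forces r = False.
  (¬n ∨ ¬s) forces s = False.
  (¬q ∨ s) forces q = False.
  (g ∨ ¬h ∨ q ∨ s) forces h = False.
  Clause (h ∨ ¬n ∨ q ∨ r) is falsified — contradiction.
Case n = False:
  (¬g) forces g = False.
  (¬r) forces r = False.
  If k = True:
    (¬k ∨ n ∨ p) forces p = True.
    clause (¬k ∨ n ∨ ¬p) is falsified.
  If k = False:
    (k ∨ n ∨ p) forces p = True.
    clause (k ∨ n ∨ ¬p) is falsified.
  Every sub-case reaches a contradiction.
Both cases fail, so the formula is unsatisfiable.

No satisfying assignment exists.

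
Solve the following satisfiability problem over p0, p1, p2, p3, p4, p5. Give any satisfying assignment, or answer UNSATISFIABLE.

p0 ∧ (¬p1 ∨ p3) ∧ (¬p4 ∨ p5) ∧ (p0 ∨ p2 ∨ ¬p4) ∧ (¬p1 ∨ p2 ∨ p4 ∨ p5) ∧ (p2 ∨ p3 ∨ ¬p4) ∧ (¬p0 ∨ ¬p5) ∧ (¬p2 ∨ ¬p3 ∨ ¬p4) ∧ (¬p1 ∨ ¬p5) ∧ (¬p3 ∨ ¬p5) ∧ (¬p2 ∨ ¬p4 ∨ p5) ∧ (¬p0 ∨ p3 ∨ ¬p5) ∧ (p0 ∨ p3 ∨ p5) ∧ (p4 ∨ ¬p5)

Unit clause (p0) forces p0 = True.
In (¬p0 ∨ ¬p5) only ¬p5 is left, so p5 = False.
In (¬p4 ∨ p5) only ¬p4 is left, so p4 = False.
Set p1 = False.
Set p2 = False.
Set p3 = False.
All clauses satisfied.

p0 = True; p1 = False; p2 = False; p3 = False; p4 = False; p5 = False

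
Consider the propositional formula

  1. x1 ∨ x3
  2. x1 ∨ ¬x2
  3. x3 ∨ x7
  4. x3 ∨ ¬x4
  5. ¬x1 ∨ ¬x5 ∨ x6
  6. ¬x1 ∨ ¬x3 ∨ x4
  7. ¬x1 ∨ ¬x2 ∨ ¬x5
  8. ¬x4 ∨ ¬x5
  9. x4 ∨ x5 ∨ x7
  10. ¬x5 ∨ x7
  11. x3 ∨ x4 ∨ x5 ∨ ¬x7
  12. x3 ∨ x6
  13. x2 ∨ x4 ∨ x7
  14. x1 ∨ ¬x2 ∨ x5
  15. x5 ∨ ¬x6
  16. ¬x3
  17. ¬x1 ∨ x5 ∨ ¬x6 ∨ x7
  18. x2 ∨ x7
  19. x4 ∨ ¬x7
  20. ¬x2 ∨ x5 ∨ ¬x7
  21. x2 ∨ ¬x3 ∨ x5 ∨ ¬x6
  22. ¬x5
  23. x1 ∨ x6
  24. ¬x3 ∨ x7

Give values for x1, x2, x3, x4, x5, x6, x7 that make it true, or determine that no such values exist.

Case x5 = True:
  Clause (¬x5) is falsified — contradiction.
Case x5 = False:
  (x5 ∨ ¬x6) forces x6 = False.
  (x3 ∨ x6) forces x3 = True.
  Clause (¬x3) is falsified — contradiction.
Both cases fail, so the formula is unsatisfiable.

The formula is unsatisfiable.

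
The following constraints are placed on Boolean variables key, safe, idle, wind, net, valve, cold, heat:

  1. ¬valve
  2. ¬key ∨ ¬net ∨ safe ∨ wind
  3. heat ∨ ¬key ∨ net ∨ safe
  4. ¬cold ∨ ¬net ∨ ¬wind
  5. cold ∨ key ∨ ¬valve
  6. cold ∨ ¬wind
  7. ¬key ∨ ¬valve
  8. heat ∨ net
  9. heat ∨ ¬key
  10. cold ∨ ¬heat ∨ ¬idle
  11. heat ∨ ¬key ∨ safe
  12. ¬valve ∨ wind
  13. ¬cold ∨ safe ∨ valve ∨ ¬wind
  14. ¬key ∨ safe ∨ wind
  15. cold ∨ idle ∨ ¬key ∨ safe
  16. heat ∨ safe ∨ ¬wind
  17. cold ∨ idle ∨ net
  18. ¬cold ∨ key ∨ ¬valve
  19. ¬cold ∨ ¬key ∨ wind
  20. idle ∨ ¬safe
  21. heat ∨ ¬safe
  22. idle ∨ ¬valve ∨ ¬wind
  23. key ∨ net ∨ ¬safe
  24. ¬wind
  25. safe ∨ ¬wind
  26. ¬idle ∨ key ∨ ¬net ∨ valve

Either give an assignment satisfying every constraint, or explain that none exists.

Unit clause (¬valve) forces valve = False.
Unit clause (¬wind) forces wind = False.
Set key = False.
Try safe = True:
  (idle ∨ ¬safe) forces idle = True.
  (heat ∨ ¬safe) forces heat = True.
  (cold ∨ ¬heat ∨ ¬idle) forces cold = True.
  (key ∨ net ∨ ¬safe) forces net = True.
  clause (¬idle ∨ key ∨ ¬net ∨ valve) is falsified — backtrack.
So safe = False.
Set idle = False.
Set net = True.
Set cold = False.
Set heat = False.
All clauses satisfied.

key: False, safe: False, idle: False, wind: False, net: True, valve: False, cold: False, heat: False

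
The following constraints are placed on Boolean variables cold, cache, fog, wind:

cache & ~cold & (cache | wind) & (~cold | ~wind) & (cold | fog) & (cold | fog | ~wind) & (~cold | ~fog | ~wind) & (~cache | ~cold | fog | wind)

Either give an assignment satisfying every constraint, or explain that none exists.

Unit clause (cache) forces cache = True.
Unit clause (~cold) forces cold = False.
In (cold | fog) only fog is left, so fog = True.
Set wind = True.
Check each clause:
  (cache): cache holds.
  (~cold): ~cold holds.
  (cache | wind): cache holds.
  (~cold | ~wind): ~cold holds.
  (cold | fog): fog holds.
  (cold | fog | ~wind): fog holds.
  (~cold | ~fog | ~wind): ~cold holds.
  (~cache | ~cold | fog | wind): ~cold holds.
All clauses satisfied.

cold = False, cache = True, fog = True, wind = True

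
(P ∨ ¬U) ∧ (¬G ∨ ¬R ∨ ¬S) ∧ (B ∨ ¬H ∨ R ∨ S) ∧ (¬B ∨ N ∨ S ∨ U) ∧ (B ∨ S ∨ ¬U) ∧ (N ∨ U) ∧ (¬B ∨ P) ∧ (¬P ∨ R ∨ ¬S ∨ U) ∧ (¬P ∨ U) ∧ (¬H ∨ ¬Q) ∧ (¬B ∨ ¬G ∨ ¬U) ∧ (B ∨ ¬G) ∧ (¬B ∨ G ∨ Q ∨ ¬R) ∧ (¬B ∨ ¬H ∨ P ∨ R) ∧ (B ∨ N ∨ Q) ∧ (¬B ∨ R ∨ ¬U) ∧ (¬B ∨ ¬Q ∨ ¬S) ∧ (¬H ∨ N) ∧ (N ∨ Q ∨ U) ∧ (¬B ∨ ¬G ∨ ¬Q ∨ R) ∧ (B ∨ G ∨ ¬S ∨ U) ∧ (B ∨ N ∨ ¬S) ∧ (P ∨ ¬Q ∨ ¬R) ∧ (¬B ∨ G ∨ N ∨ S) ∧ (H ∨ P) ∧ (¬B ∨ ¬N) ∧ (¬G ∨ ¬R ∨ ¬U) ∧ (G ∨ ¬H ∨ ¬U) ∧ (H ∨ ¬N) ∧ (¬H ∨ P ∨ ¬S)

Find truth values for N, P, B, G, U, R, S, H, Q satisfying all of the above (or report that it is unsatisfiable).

Set N = True.
  then (¬B ∨ ¬N) forces B = False.
  then (H ∨ ¬N) forces H = True.
  then (¬H ∨ ¬Q) forces Q = False.
  then (B ∨ ¬G) forces G = False.
  then (G ∨ ¬H ∨ ¬U) forces U = False.
  then (¬P ∨ U) forces P = False.
  then (B ∨ G ∨ ¬S ∨ U) forces S = False.
  then (B ∨ ¬H ∨ R ∨ S) forces R = True.
All clauses satisfied.

N = True, P = False, B = False, G = False, U = False, R = True, S = False, H = True, Q = False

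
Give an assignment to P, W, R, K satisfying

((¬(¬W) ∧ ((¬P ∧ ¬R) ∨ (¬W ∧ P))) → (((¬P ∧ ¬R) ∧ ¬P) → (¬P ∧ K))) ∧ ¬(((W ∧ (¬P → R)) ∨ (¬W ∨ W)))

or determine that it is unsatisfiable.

Unsatisfiable

The conjunct ¬(((W ∧ (¬P → R)) ∨ (¬W ∨ W))) is unsatisfiable on its own:
  P=F, W=F, R=F: evaluates to False.
  P=F, W=F, R=T: evaluates to False.
  P=F, W=T, R=F: evaluates to False.
  P=F, W=T, R=T: evaluates to False.
  P=T, W=F, R=F: evaluates to False.
  P=T, W=F, R=T: evaluates to False.
  P=T, W=T, R=F: evaluates to False.
  P=T, W=T, R=T: evaluates to False.
So the whole conjunction is unsatisfiable.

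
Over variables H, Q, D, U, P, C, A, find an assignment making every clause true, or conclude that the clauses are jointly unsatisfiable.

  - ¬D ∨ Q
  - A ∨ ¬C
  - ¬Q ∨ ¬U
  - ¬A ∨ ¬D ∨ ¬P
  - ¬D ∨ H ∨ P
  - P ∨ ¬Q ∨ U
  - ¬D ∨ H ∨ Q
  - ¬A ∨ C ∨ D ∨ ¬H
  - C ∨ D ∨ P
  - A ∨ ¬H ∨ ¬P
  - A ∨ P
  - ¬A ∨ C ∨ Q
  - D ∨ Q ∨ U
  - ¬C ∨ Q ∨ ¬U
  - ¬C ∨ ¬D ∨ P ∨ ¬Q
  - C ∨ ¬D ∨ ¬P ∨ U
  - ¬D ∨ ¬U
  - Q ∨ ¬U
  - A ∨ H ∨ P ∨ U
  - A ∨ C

Set H = False.
Try Q = False:
  (¬D ∨ Q) forces D = False.
  (D ∨ Q ∨ U) forces U = True.
  clause (Q ∨ ¬U) is falsified — backtrack.
So Q = True.
  then (¬Q ∨ ¬U) forces U = False.
  then (P ∨ ¬Q ∨ U) forces P = True.
Try D = True:
  (¬A ∨ ¬D ∨ ¬P) forces A = False.
  (A ∨ ¬C) forces C = False.
  clause (C ∨ ¬D ∨ ¬P ∨ U) is falsified — backtrack.
So D = False.
Set C = False.
  then (A ∨ C) forces A = True.
All clauses satisfied.

H = False, Q = True, D = False, U = False, P = True, C = False, A = True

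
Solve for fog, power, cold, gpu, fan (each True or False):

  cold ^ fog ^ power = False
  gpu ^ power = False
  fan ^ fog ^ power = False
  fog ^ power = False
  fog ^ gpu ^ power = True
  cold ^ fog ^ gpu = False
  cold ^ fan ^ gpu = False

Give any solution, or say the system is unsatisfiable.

Unsatisfiable — no assignment works.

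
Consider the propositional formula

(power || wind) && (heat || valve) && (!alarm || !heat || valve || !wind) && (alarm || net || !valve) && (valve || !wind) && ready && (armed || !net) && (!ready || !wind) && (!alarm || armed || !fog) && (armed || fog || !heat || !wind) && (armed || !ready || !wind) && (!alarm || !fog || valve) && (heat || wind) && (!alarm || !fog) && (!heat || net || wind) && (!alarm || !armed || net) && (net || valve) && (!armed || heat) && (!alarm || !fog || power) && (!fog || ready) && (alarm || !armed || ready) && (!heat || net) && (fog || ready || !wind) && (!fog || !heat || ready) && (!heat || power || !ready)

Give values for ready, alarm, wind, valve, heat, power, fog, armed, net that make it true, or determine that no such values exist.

ready = True, alarm = False, wind = False, valve = True, heat = True, power = True, fog = True, armed = True, net = True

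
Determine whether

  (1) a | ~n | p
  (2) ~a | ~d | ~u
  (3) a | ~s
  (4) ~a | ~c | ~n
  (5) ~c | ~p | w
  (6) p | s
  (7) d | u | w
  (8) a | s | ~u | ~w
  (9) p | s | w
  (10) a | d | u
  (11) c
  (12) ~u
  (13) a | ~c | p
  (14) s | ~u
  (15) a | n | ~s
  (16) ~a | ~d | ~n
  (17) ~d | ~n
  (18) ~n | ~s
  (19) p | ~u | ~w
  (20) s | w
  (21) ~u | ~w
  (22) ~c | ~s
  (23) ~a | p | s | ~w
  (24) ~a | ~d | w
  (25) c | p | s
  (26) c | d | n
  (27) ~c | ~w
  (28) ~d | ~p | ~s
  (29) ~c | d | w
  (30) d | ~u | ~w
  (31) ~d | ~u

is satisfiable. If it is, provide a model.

The formula is unsatisfiable.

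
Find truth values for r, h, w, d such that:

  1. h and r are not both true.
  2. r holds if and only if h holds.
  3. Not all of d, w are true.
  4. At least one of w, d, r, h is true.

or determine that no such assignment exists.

r: False, h: False, w: True, d: False

  (1) h=F, r=F — not both ✓
  (2) r=F, h=F — same ✓
  (3) {d, w}: 1/2 true — not all ✓
  (4) {w, d, r, h}: 1 true — at least one ✓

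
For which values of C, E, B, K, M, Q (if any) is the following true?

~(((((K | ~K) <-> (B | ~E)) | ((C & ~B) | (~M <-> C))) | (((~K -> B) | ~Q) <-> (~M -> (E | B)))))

C = False, E = True, B = False, K = False, M = False, Q = True

  ~(((((K | ~K) <-> (B | ~E)) | ((C & ~B) | (~M <-> C))) | (((~K -> B) | ~Q) <-> (~M -> (E | B))))) = True
    (((K | ~K) <-> (B | ~E)) | ((C & ~B) | (~M <-> C))) | (((~K -> B) | ~Q) <-> (~M -> (E | B))) = False
      ((K | ~K) <-> (B | ~E)) | ((C & ~B) | (~M <-> C)) = False
        (K | ~K) <-> (B | ~E) = False
          K | ~K = True
            ~K = True
          B | ~E = False
            ~E = False
        (C & ~B) | (~M <-> C) = False
          C & ~B = False
            ~B = True
          ~M <-> C = False
            ~M = True
      ((~K -> B) | ~Q) <-> (~M -> (E | B)) = False
        (~K -> B) | ~Q = False
          ~K -> B = False
            ~K = True
          ~Q = False
        ~M -> (E | B) = True
          ~M = True
          E | B = True
The formula evaluates to True.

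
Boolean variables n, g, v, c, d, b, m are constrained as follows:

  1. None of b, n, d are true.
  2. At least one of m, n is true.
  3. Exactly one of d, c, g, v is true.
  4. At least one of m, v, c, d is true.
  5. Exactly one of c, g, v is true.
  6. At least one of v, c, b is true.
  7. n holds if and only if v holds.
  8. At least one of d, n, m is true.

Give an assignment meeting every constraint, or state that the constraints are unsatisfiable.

n: False; g: False; v: False; c: True; d: False; b: False; m: True

  (1) {b, n, d}: 0 true — none ✓
  (2) {m, n}: 1 true — at least one ✓
  (3) {d, c, g, v}: 1 true — exactly one ✓
  (4) {m, v, c, d}: 2 true — at least one ✓
  (5) {c, g, v}: 1 true — exactly one ✓
  (6) {v, c, b}: 1 true — at least one ✓
  (7) n=F, v=F — same ✓
  (8) {d, n, m}: 1 true — at least one ✓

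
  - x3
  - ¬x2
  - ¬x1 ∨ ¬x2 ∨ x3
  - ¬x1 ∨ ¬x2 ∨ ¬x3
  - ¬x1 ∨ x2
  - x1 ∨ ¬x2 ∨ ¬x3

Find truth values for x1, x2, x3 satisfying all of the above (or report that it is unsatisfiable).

x1: False; x2: False; x3: True

Unit clause (x3) forces x3 = True.
Unit clause (¬x2) forces x2 = False.
In (¬x1 ∨ x2) only ¬x1 is left, so x1 = False.
Check each clause:
  (x3): x3 holds.
  (¬x2): ¬x2 holds.
  (¬x1 ∨ ¬x2 ∨ x3): ¬x1 holds.
  (¬x1 ∨ ¬x2 ∨ ¬x3): ¬x1 holds.
  (¬x1 ∨ x2): ¬x1 holds.
  (x1 ∨ ¬x2 ∨ ¬x3): ¬x2 holds.
All clauses satisfied.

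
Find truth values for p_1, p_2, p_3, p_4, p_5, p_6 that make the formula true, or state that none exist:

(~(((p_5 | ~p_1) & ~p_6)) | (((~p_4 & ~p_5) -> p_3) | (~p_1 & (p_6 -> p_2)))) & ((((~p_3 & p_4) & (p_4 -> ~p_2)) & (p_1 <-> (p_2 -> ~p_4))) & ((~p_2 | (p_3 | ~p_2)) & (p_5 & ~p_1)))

No satisfying assignment exists.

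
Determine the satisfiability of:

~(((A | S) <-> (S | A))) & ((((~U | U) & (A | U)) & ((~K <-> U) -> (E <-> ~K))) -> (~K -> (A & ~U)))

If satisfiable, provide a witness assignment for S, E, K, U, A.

The conjunct ~(((A | S) <-> (S | A))) is unsatisfiable on its own:
  S=F, A=F: evaluates to False.
  S=F, A=T: evaluates to False.
  S=T, A=F: evaluates to False.
  S=T, A=T: evaluates to False.
So the whole conjunction is unsatisfiable.

The formula is unsatisfiable.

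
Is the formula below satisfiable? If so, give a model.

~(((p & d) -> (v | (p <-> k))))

v=F; k=F; p=T; d=T

  ~(((p & d) -> (v | (p <-> k)))) = True
    (p & d) -> (v | (p <-> k)) = False
      p & d = True
      v | (p <-> k) = False
        p <-> k = False
The formula evaluates to True.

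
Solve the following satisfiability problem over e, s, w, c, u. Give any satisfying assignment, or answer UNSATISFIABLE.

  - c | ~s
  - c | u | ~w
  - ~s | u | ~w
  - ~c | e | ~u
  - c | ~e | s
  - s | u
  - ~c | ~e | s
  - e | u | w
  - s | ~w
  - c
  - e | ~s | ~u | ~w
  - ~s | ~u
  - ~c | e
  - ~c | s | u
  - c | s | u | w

e: True, s: True, w: False, c: True, u: False

Unit clause (c) forces c = True.
In (~c | e) only e is left, so e = True.
In (~c | ~e | s) only s is left, so s = True.
In (~s | ~u) only ~u is left, so u = False.
In (~s | u | ~w) only ~w is left, so w = False.
All clauses satisfied.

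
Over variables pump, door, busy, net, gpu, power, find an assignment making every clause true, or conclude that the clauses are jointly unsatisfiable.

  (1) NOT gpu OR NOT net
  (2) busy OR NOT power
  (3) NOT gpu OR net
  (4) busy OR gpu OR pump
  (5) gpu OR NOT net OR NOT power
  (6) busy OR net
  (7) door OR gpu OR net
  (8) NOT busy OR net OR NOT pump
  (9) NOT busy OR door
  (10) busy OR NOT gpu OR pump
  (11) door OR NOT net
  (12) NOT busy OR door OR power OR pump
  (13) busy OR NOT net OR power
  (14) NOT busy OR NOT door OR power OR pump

Set pump = True.
Try door = False:
  (NOT busy OR door) forces busy = False.
  (busy OR NOT power) forces power = False.
  (busy OR net) forces net = True.
  clause (door OR NOT net) is falsified — backtrack.
So door = True.
Try busy = False:
  (busy OR NOT power) forces power = False.
  (busy OR net) forces net = True.
  clause (busy OR NOT net OR power) is falsified — backtrack.
So busy = True.
  then (NOT busy OR net OR NOT pump) forces net = True.
  then (NOT gpu OR NOT net) forces gpu = False.
  then (gpu OR NOT net OR NOT power) forces power = False.
All clauses satisfied.

pump=T; door=T; busy=T; net=T; gpu=F; power=F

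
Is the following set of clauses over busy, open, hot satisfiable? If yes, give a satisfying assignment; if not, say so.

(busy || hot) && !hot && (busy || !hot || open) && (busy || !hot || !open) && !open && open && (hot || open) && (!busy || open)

Case open = True:
  Clause (!open) is falsified — contradiction.
Case open = False:
  Clause (open) is falsified — contradiction.
Both cases fail, so the formula is unsatisfiable.

No satisfying assignment exists.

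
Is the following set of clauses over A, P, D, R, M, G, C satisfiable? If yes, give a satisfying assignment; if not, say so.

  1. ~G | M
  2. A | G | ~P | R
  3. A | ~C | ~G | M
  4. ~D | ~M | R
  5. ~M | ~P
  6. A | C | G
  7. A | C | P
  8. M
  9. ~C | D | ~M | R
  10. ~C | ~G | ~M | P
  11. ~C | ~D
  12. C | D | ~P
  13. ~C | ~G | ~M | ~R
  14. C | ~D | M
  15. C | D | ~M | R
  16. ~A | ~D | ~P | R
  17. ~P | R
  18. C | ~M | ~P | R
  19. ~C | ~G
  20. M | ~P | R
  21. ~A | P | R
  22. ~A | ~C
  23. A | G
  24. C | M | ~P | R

A: True; P: False; D: True; R: True; M: True; G: False; C: False

Unit clause (M) forces M = True.
In (~M | ~P) only ~P is left, so P = False.
Try A = False:
  (A | C | P) forces C = True.
  (~C | ~G | ~M | P) forces G = False.
  clause (A | G) is falsified — backtrack.
So A = True.
  then (~A | P | R) forces R = True.
  then (~A | ~C) forces C = False.
Set D = True.
Set G = False.
All clauses satisfied.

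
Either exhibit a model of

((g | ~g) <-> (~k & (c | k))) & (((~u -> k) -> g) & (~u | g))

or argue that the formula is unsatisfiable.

k=F, g=T, c=T, u=T

  (g | ~g) <-> (~k & (c | k)) = True
    g | ~g = True
      ~g = False
    ~k & (c | k) = True
      ~k = True
      c | k = True
  ((~u -> k) -> g) & (~u | g) = True
    (~u -> k) -> g = True
      ~u -> k = True
        ~u = False
    ~u | g = True
      ~u = False
Both conjuncts True, so the formula holds.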